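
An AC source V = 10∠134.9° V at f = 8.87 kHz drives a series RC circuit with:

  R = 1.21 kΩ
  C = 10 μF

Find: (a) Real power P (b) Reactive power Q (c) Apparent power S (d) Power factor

Step 1 — Angular frequency: ω = 2π·f = 2π·8870 = 5.573e+04 rad/s.
Step 2 — Component impedances:
  R: Z = R = 1210 Ω
  C: Z = 1/(jωC) = -j/(ω·C) = 0 - j1.794 Ω
Step 3 — Series combination: Z_total = R + C = 1210 - j1.794 Ω = 1210∠-0.1° Ω.
Step 4 — Source phasor: V = 10∠134.9° V = -7.059 + j7.083 V.
Step 5 — Current: I = V / Z = -0.005842 + j0.005845 A = 0.008264∠135.0° A.
Step 6 — Complex power: S = V·I* = 0.08264 - j0.0001226 VA.
Step 7 — Real power: P = Re(S) = 0.08264 W.
Step 8 — Reactive power: Q = Im(S) = -0.0001226 VAR.
Step 9 — Apparent power: |S| = 0.08264 VA.
Step 10 — Power factor: PF = P/|S| = 1 (leading).

(a) P = 0.08264 W  (b) Q = -0.0001226 VAR  (c) S = 0.08264 VA  (d) PF = 1 (leading)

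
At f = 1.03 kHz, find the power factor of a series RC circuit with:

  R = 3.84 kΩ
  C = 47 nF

Step 1 — Angular frequency: ω = 2π·f = 2π·1030 = 6472 rad/s.
Step 2 — Component impedances:
  R: Z = R = 3840 Ω
  C: Z = 1/(jωC) = -j/(ω·C) = 0 - j3288 Ω
Step 3 — Series combination: Z_total = R + C = 3840 - j3288 Ω = 5055∠-40.6° Ω.
Step 4 — Power factor: PF = cos(φ) = Re(Z)/|Z| = 3840/5055 = 0.7596.
Step 5 — Type: Im(Z) = -3288 ⇒ leading (phase φ = -40.6°).

PF = 0.7596 (leading, φ = -40.6°)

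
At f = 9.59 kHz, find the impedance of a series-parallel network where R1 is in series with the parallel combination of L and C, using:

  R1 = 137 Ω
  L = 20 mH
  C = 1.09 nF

Step 1 — Angular frequency: ω = 2π·f = 2π·9590 = 6.026e+04 rad/s.
Step 2 — Component impedances:
  R1: Z = R = 137 Ω
  L: Z = jωL = j·6.026e+04·0.02 = 0 + j1205 Ω
  C: Z = 1/(jωC) = -j/(ω·C) = 0 - j1.523e+04 Ω
Step 3 — Parallel branch: L || C = 1/(1/L + 1/C) = 0 + j1309 Ω.
Step 4 — Series with R1: Z_total = R1 + (L || C) = 137 + j1309 Ω = 1316∠84.0° Ω.

Z = 137 + j1309 Ω = 1316∠84.0° Ω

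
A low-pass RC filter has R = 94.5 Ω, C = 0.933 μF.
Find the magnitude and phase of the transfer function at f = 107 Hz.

Step 1 — Angular frequency: ω = 2π·107 = 672.3 rad/s.
Step 2 — Transfer function: H(jω) = 1/(1 + jωRC).
Step 3 — Denominator: 1 + jωRC = 1 + j·672.3·94.5·9.33e-07 = 1 + j0.05928.
Step 4 — H = 0.9965 - j0.05907.
Step 5 — Magnitude: |H| = 0.9982 (-0.0 dB); phase: φ = -3.4°.

|H| = 0.9982 (-0.0 dB), φ = -3.4°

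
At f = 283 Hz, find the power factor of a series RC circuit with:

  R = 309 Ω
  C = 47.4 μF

Step 1 — Angular frequency: ω = 2π·f = 2π·283 = 1778 rad/s.
Step 2 — Component impedances:
  R: Z = R = 309 Ω
  C: Z = 1/(jωC) = -j/(ω·C) = 0 - j11.86 Ω
Step 3 — Series combination: Z_total = R + C = 309 - j11.86 Ω = 309.2∠-2.2° Ω.
Step 4 — Power factor: PF = cos(φ) = Re(Z)/|Z| = 309/309.23 = 0.9993.
Step 5 — Type: Im(Z) = -11.86 ⇒ leading (phase φ = -2.2°).

PF = 0.9993 (leading, φ = -2.2°)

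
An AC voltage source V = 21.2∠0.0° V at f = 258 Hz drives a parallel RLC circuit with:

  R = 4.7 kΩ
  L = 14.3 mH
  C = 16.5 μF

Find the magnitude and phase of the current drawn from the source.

Step 1 — Angular frequency: ω = 2π·f = 2π·258 = 1621 rad/s.
Step 2 — Component impedances:
  R: Z = R = 4700 Ω
  L: Z = jωL = j·1621·0.0143 = 0 + j23.18 Ω
  C: Z = 1/(jωC) = -j/(ω·C) = 0 - j37.39 Ω
Step 3 — Parallel combination: 1/Z_total = 1/R + 1/L + 1/C; Z_total = 0.7918 + j61 Ω = 61∠89.3° Ω.
Step 4 — Source phasor: V = 21.2∠0.0° V = 21.2 V.
Step 5 — Ohm's law: I = V / Z_total = (21.2) / (0.7918 + j61) = 0.004511 - j0.3475 A.
Step 6 — Convert to polar: |I| = 0.3475 A, ∠I = -89.3°.

I = 0.3475∠-89.3° A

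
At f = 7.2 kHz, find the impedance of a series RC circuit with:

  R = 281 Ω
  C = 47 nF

Step 1 — Angular frequency: ω = 2π·f = 2π·7200 = 4.524e+04 rad/s.
Step 2 — Component impedances:
  R: Z = R = 281 Ω
  C: Z = 1/(jωC) = -j/(ω·C) = 0 - j470.3 Ω
Step 3 — Series combination: Z_total = R + C = 281 - j470.3 Ω = 547.9∠-59.1° Ω.

Z = 281 - j470.3 Ω = 547.9∠-59.1° Ω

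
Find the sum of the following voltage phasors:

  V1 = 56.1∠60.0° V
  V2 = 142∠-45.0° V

Step 1 — Convert each phasor to rectangular form:
  V1 = 56.1·(cos(60.0°) + j·sin(60.0°)) = 28.05 + j48.58 V
  V2 = 142·(cos(-45.0°) + j·sin(-45.0°)) = 100.4 - j100.4 V
Step 2 — Sum components: V_total = 128.5 - j51.83 V.
Step 3 — Convert to polar: |V_total| = 138.5 V, ∠V_total = -22.0°.

V_total = 138.5∠-22.0° V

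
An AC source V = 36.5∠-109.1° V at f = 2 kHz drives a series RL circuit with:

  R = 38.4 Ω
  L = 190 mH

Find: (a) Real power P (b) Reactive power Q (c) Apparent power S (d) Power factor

Step 1 — Angular frequency: ω = 2π·f = 2π·2000 = 1.257e+04 rad/s.
Step 2 — Component impedances:
  R: Z = R = 38.4 Ω
  L: Z = jωL = j·1.257e+04·0.19 = 0 + j2388 Ω
Step 3 — Series combination: Z_total = R + L = 38.4 + j2388 Ω = 2388∠89.1° Ω.
Step 4 — Source phasor: V = 36.5∠-109.1° V = -11.94 - j34.49 V.
Step 5 — Current: I = V / Z = -0.01452 + j0.004769 A = 0.01529∠161.8° A.
Step 6 — Complex power: S = V·I* = 0.008972 + j0.5578 VA.
Step 7 — Real power: P = Re(S) = 0.008972 W.
Step 8 — Reactive power: Q = Im(S) = 0.5578 VAR.
Step 9 — Apparent power: |S| = 0.5579 VA.
Step 10 — Power factor: PF = P/|S| = 0.01608 (lagging).

(a) P = 0.008972 W  (b) Q = 0.5578 VAR  (c) S = 0.5579 VA  (d) PF = 0.01608 (lagging)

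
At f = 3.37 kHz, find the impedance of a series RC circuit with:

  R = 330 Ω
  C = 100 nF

Step 1 — Angular frequency: ω = 2π·f = 2π·3370 = 2.117e+04 rad/s.
Step 2 — Component impedances:
  R: Z = R = 330 Ω
  C: Z = 1/(jωC) = -j/(ω·C) = 0 - j472.3 Ω
Step 3 — Series combination: Z_total = R + C = 330 - j472.3 Ω = 576.1∠-55.1° Ω.

Z = 330 - j472.3 Ω = 576.1∠-55.1° Ω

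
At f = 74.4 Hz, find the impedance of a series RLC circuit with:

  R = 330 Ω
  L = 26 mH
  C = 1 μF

Step 1 — Angular frequency: ω = 2π·f = 2π·74.4 = 467.5 rad/s.
Step 2 — Component impedances:
  R: Z = R = 330 Ω
  L: Z = jωL = j·467.5·0.026 = 0 + j12.15 Ω
  C: Z = 1/(jωC) = -j/(ω·C) = 0 - j2139 Ω
Step 3 — Series combination: Z_total = R + L + C = 330 - j2127 Ω = 2152∠-81.2° Ω.

Z = 330 - j2127 Ω = 2152∠-81.2° Ω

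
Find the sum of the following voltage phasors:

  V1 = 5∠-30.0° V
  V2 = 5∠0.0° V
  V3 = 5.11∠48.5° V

Step 1 — Convert each phasor to rectangular form:
  V1 = 5·(cos(-30.0°) + j·sin(-30.0°)) = 4.33 - j2.5 V
  V2 = 5·(cos(0.0°) + j·sin(0.0°)) = 5 V
  V3 = 5.11·(cos(48.5°) + j·sin(48.5°)) = 3.386 + j3.827 V
Step 2 — Sum components: V_total = 12.72 + j1.327 V.
Step 3 — Convert to polar: |V_total| = 12.79 V, ∠V_total = 6.0°.

V_total = 12.79∠6.0° V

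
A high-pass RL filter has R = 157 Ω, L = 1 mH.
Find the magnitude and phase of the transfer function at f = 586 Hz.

Step 1 — Angular frequency: ω = 2π·586 = 3682 rad/s.
Step 2 — Transfer function: H(jω) = jωL/(R + jωL).
Step 3 — Numerator jωL = j·3.682; denominator R + jωL = 157 + j3.682.
Step 4 — H = 0.0005497 + j0.02344.
Step 5 — Magnitude: |H| = 0.02345 (-32.6 dB); phase: φ = 88.7°.

|H| = 0.02345 (-32.6 dB), φ = 88.7°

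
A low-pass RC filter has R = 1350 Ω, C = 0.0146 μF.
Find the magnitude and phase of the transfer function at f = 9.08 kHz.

Step 1 — Angular frequency: ω = 2π·9080 = 5.705e+04 rad/s.
Step 2 — Transfer function: H(jω) = 1/(1 + jωRC).
Step 3 — Denominator: 1 + jωRC = 1 + j·5.705e+04·1350·1.46e-08 = 1 + j1.124.
Step 4 — H = 0.4416 - j0.4966.
Step 5 — Magnitude: |H| = 0.6645 (-3.5 dB); phase: φ = -48.4°.

|H| = 0.6645 (-3.5 dB), φ = -48.4°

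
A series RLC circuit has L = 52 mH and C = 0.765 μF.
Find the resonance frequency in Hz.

Step 1 — Resonance condition Im(Z)=0 gives ω₀ = 1/√(LC).
Step 2 — ω₀ = 1/√(0.052·7.65e-07) = 5014 rad/s.
Step 3 — f₀ = ω₀/(2π) = 798 Hz.

f₀ = 798 Hz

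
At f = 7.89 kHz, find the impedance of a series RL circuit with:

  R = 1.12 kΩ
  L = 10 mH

Step 1 — Angular frequency: ω = 2π·f = 2π·7890 = 4.957e+04 rad/s.
Step 2 — Component impedances:
  R: Z = R = 1120 Ω
  L: Z = jωL = j·4.957e+04·0.01 = 0 + j495.7 Ω
Step 3 — Series combination: Z_total = R + L = 1120 + j495.7 Ω = 1225∠23.9° Ω.

Z = 1120 + j495.7 Ω = 1225∠23.9° Ω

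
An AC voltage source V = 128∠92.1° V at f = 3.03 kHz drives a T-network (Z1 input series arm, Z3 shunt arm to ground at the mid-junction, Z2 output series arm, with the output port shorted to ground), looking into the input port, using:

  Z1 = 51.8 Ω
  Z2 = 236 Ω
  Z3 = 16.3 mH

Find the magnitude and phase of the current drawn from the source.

Step 1 — Angular frequency: ω = 2π·f = 2π·3030 = 1.904e+04 rad/s.
Step 2 — Component impedances:
  Z1: Z = R = 51.8 Ω
  Z2: Z = R = 236 Ω
  Z3: Z = jωL = j·1.904e+04·0.0163 = 0 + j310.3 Ω
Step 3 — With the output port shorted to ground, the output series arm Z2 runs from the junction to ground; the shunt arm Z3 also runs from the junction to ground. They appear in parallel: Z3 || Z2 = 149.5 + j113.7 Ω.
Step 4 — Series with input arm Z1: Z_in = Z1 + (Z3 || Z2) = 201.3 + j113.7 Ω = 231.2∠29.5° Ω.
Step 5 — Source phasor: V = 128∠92.1° V = -4.69 + j127.9 V.
Step 6 — Ohm's law: I = V / Z_total = (-4.69 + j127.9) / (201.3 + j113.7) = 0.2544 + j0.4917 A.
Step 7 — Convert to polar: |I| = 0.5536 A, ∠I = 62.6°.

I = 0.5536∠62.6° A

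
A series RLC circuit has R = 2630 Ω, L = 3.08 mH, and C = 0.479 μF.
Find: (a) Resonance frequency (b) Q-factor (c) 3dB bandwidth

Step 1 — Resonance: ω₀ = 1/√(LC) = 1/√(0.00308·4.79e-07) = 2.603e+04 rad/s.
Step 2 — f₀ = ω₀/(2π) = 4144 Hz.
Step 3 — Series Q: Q = ω₀L/R = 2.603e+04·0.00308/2630 = 0.03049.
Step 4 — Bandwidth: Δω = ω₀/Q = 8.539e+05 rad/s; BW = Δω/(2π) = 1.359e+05 Hz.

(a) f₀ = 4144 Hz  (b) Q = 0.03049  (c) BW = 1.359e+05 Hz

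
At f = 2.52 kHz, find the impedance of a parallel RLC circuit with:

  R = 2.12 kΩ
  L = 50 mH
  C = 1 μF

Step 1 — Angular frequency: ω = 2π·f = 2π·2520 = 1.583e+04 rad/s.
Step 2 — Component impedances:
  R: Z = R = 2120 Ω
  L: Z = jωL = j·1.583e+04·0.05 = 0 + j791.7 Ω
  C: Z = 1/(jωC) = -j/(ω·C) = 0 - j63.16 Ω
Step 3 — Parallel combination: 1/Z_total = 1/R + 1/L + 1/C; Z_total = 2.22 - j68.56 Ω = 68.6∠-88.1° Ω.

Z = 2.22 - j68.56 Ω = 68.6∠-88.1° Ω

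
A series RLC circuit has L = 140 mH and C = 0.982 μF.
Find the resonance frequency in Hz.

Step 1 — Resonance condition Im(Z)=0 gives ω₀ = 1/√(LC).
Step 2 — ω₀ = 1/√(0.14·9.82e-07) = 2697 rad/s.
Step 3 — f₀ = ω₀/(2π) = 429.2 Hz.

f₀ = 429.2 Hz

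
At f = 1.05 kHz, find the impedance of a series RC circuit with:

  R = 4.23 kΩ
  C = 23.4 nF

Step 1 — Angular frequency: ω = 2π·f = 2π·1050 = 6597 rad/s.
Step 2 — Component impedances:
  R: Z = R = 4230 Ω
  C: Z = 1/(jωC) = -j/(ω·C) = 0 - j6478 Ω
Step 3 — Series combination: Z_total = R + C = 4230 - j6478 Ω = 7736∠-56.9° Ω.

Z = 4230 - j6478 Ω = 7736∠-56.9° Ω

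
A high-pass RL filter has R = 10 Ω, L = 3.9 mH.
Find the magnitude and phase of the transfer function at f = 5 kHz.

Step 1 — Angular frequency: ω = 2π·5000 = 3.142e+04 rad/s.
Step 2 — Transfer function: H(jω) = jωL/(R + jωL).
Step 3 — Numerator jωL = j·122.5; denominator R + jωL = 10 + j122.5.
Step 4 — H = 0.9934 + j0.08108.
Step 5 — Magnitude: |H| = 0.9967 (-0.0 dB); phase: φ = 4.7°.

|H| = 0.9967 (-0.0 dB), φ = 4.7°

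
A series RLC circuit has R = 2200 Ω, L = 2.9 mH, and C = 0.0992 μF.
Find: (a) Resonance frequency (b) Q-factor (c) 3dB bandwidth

Step 1 — Resonance condition Im(Z)=0 gives ω₀ = 1/√(LC).
Step 2 — ω₀ = 1/√(0.0029·9.92e-08) = 5.896e+04 rad/s.
Step 3 — f₀ = ω₀/(2π) = 9384 Hz.
Step 4 — Series Q: Q = ω₀L/R = 5.896e+04·0.0029/2200 = 0.07772.
Step 5 — 3dB bandwidth: Δω = ω₀/Q = 7.586e+05 rad/s; BW = Δω/(2π) = 1.207e+05 Hz.

(a) f₀ = 9384 Hz  (b) Q = 0.07772  (c) BW = 1.207e+05 Hz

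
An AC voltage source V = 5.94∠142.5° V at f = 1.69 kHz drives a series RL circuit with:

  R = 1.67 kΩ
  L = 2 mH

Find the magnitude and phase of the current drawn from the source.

Step 1 — Angular frequency: ω = 2π·f = 2π·1690 = 1.062e+04 rad/s.
Step 2 — Component impedances:
  R: Z = R = 1670 Ω
  L: Z = jωL = j·1.062e+04·0.002 = 0 + j21.24 Ω
Step 3 — Series combination: Z_total = R + L = 1670 + j21.24 Ω = 1670∠0.7° Ω.
Step 4 — Source phasor: V = 5.94∠142.5° V = -4.713 + j3.616 V.
Step 5 — Ohm's law: I = V / Z_total = (-4.713 + j3.616) / (1670 + j21.24) = -0.002794 + j0.002201 A.
Step 6 — Convert to polar: |I| = 0.003557 A, ∠I = 141.8°.

I = 0.003557∠141.8° A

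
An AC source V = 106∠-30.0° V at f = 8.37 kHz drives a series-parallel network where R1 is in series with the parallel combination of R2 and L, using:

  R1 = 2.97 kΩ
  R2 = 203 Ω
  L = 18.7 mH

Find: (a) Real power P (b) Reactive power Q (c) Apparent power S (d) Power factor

Step 1 — Angular frequency: ω = 2π·f = 2π·8370 = 5.259e+04 rad/s.
Step 2 — Component impedances:
  R1: Z = R = 2970 Ω
  R2: Z = R = 203 Ω
  L: Z = jωL = j·5.259e+04·0.0187 = 0 + j983.4 Ω
Step 3 — Parallel branch: R2 || L = 1/(1/R2 + 1/L) = 194.7 + j40.19 Ω.
Step 4 — Series with R1: Z_total = R1 + (R2 || L) = 3165 + j40.19 Ω = 3165∠0.7° Ω.
Step 5 — Source phasor: V = 106∠-30.0° V = 91.8 - j53 V.
Step 6 — Current: I = V / Z = 0.02879 - j0.01711 A = 0.03349∠-30.7° A.
Step 7 — Complex power: S = V·I* = 3.55 + j0.04508 VA.
Step 8 — Real power: P = Re(S) = 3.55 W.
Step 9 — Reactive power: Q = Im(S) = 0.04508 VAR.
Step 10 — Apparent power: |S| = 3.55 VA.
Step 11 — Power factor: PF = P/|S| = 0.9999 (lagging).

(a) P = 3.55 W  (b) Q = 0.04508 VAR  (c) S = 3.55 VA  (d) PF = 0.9999 (lagging)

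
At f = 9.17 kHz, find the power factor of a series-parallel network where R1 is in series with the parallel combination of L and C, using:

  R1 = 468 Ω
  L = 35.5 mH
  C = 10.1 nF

Step 1 — Angular frequency: ω = 2π·f = 2π·9170 = 5.762e+04 rad/s.
Step 2 — Component impedances:
  R1: Z = R = 468 Ω
  L: Z = jωL = j·5.762e+04·0.0355 = 0 + j2045 Ω
  C: Z = 1/(jωC) = -j/(ω·C) = 0 - j1718 Ω
Step 3 — Parallel branch: L || C = 1/(1/L + 1/C) = 0 - j1.075e+04 Ω.
Step 4 — Series with R1: Z_total = R1 + (L || C) = 468 - j1.075e+04 Ω = 1.076e+04∠-87.5° Ω.
Step 5 — Power factor: PF = cos(φ) = Re(Z)/|Z| = 468/10759.7 = 0.0435.
Step 6 — Type: Im(Z) = -1.075e+04 ⇒ leading (phase φ = -87.5°).

PF = 0.0435 (leading, φ = -87.5°)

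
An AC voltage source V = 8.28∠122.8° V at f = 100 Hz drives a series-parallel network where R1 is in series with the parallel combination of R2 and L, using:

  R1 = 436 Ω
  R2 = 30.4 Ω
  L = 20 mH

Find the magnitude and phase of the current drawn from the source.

Step 1 — Angular frequency: ω = 2π·f = 2π·100 = 628.3 rad/s.
Step 2 — Component impedances:
  R1: Z = R = 436 Ω
  R2: Z = R = 30.4 Ω
  L: Z = jωL = j·628.3·0.02 = 0 + j12.57 Ω
Step 3 — Parallel branch: R2 || L = 1/(1/R2 + 1/L) = 4.436 + j10.73 Ω.
Step 4 — Series with R1: Z_total = R1 + (R2 || L) = 440.4 + j10.73 Ω = 440.6∠1.4° Ω.
Step 5 — Source phasor: V = 8.28∠122.8° V = -4.485 + j6.96 V.
Step 6 — Ohm's law: I = V / Z_total = (-4.485 + j6.96) / (440.4 + j10.73) = -0.009793 + j0.01604 A.
Step 7 — Convert to polar: |I| = 0.01879 A, ∠I = 121.4°.

I = 0.01879∠121.4° A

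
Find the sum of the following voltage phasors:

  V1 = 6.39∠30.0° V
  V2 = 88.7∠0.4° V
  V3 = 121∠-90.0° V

Step 1 — Convert each phasor to rectangular form:
  V1 = 6.39·(cos(30.0°) + j·sin(30.0°)) = 5.534 + j3.195 V
  V2 = 88.7·(cos(0.4°) + j·sin(0.4°)) = 88.7 + j0.6192 V
  V3 = 121·(cos(-90.0°) + j·sin(-90.0°)) = 0 - j121 V
Step 2 — Sum components: V_total = 94.23 - j117.2 V.
Step 3 — Convert to polar: |V_total| = 150.4 V, ∠V_total = -51.2°.

V_total = 150.4∠-51.2° V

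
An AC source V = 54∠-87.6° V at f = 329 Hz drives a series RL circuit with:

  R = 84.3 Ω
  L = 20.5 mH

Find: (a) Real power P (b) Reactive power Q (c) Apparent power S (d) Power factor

Step 1 — Angular frequency: ω = 2π·f = 2π·329 = 2067 rad/s.
Step 2 — Component impedances:
  R: Z = R = 84.3 Ω
  L: Z = jωL = j·2067·0.0205 = 0 + j42.38 Ω
Step 3 — Series combination: Z_total = R + L = 84.3 + j42.38 Ω = 94.35∠26.7° Ω.
Step 4 — Source phasor: V = 54∠-87.6° V = 2.261 - j53.95 V.
Step 5 — Current: I = V / Z = -0.2354 - j0.5217 A = 0.5723∠-114.3° A.
Step 6 — Complex power: S = V·I* = 27.61 + j13.88 VA.
Step 7 — Real power: P = Re(S) = 27.61 W.
Step 8 — Reactive power: Q = Im(S) = 13.88 VAR.
Step 9 — Apparent power: |S| = 30.91 VA.
Step 10 — Power factor: PF = P/|S| = 0.8935 (lagging).

(a) P = 27.61 W  (b) Q = 13.88 VAR  (c) S = 30.91 VA  (d) PF = 0.8935 (lagging)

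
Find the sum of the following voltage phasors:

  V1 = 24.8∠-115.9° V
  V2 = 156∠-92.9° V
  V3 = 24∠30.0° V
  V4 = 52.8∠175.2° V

Step 1 — Convert each phasor to rectangular form:
  V1 = 24.8·(cos(-115.9°) + j·sin(-115.9°)) = -10.83 - j22.31 V
  V2 = 156·(cos(-92.9°) + j·sin(-92.9°)) = -7.892 - j155.8 V
  V3 = 24·(cos(30.0°) + j·sin(30.0°)) = 20.78 + j12 V
  V4 = 52.8·(cos(175.2°) + j·sin(175.2°)) = -52.61 + j4.418 V
Step 2 — Sum components: V_total = -50.56 - j161.7 V.
Step 3 — Convert to polar: |V_total| = 169.4 V, ∠V_total = -107.4°.

V_total = 169.4∠-107.4° V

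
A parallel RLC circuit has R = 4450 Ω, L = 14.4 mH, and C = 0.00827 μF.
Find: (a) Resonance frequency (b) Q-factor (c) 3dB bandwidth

Step 1 — Resonance: ω₀ = 1/√(LC) = 1/√(0.0144·8.27e-09) = 9.164e+04 rad/s.
Step 2 — f₀ = ω₀/(2π) = 1.458e+04 Hz.
Step 3 — Parallel Q: Q = R/(ω₀L) = 4450/(9.164e+04·0.0144) = 3.372.
Step 4 — Bandwidth: Δω = ω₀/Q = 2.717e+04 rad/s; BW = Δω/(2π) = 4325 Hz.

(a) f₀ = 1.458e+04 Hz  (b) Q = 3.372  (c) BW = 4325 Hz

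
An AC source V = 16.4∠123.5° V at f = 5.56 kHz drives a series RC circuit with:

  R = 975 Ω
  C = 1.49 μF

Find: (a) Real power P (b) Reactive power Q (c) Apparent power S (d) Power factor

Step 1 — Angular frequency: ω = 2π·f = 2π·5560 = 3.493e+04 rad/s.
Step 2 — Component impedances:
  R: Z = R = 975 Ω
  C: Z = 1/(jωC) = -j/(ω·C) = 0 - j19.21 Ω
Step 3 — Series combination: Z_total = R + C = 975 - j19.21 Ω = 975.2∠-1.1° Ω.
Step 4 — Source phasor: V = 16.4∠123.5° V = -9.052 + j13.68 V.
Step 5 — Current: I = V / Z = -0.009557 + j0.01384 A = 0.01682∠124.6° A.
Step 6 — Complex power: S = V·I* = 0.2757 - j0.005433 VA.
Step 7 — Real power: P = Re(S) = 0.2757 W.
Step 8 — Reactive power: Q = Im(S) = -0.005433 VAR.
Step 9 — Apparent power: |S| = 0.2758 VA.
Step 10 — Power factor: PF = P/|S| = 0.9998 (leading).

(a) P = 0.2757 W  (b) Q = -0.005433 VAR  (c) S = 0.2758 VA  (d) PF = 0.9998 (leading)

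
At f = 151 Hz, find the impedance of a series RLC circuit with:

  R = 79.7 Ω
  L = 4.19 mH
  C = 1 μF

Step 1 — Angular frequency: ω = 2π·f = 2π·151 = 948.8 rad/s.
Step 2 — Component impedances:
  R: Z = R = 79.7 Ω
  L: Z = jωL = j·948.8·0.00419 = 0 + j3.975 Ω
  C: Z = 1/(jωC) = -j/(ω·C) = 0 - j1054 Ω
Step 3 — Series combination: Z_total = R + L + C = 79.7 - j1050 Ω = 1053∠-85.7° Ω.

Z = 79.7 - j1050 Ω = 1053∠-85.7° Ω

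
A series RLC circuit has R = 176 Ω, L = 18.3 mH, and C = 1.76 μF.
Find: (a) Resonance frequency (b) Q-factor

Step 1 — Resonance condition Im(Z)=0 gives ω₀ = 1/√(LC).
Step 2 — ω₀ = 1/√(0.0183·1.76e-06) = 5572 rad/s.
Step 3 — f₀ = ω₀/(2π) = 886.8 Hz.
Step 4 — Series Q: Q = ω₀L/R = 5572·0.0183/176 = 0.5794.

(a) f₀ = 886.8 Hz  (b) Q = 0.5794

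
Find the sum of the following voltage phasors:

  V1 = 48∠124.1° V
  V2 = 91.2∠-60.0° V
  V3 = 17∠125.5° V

Step 1 — Convert each phasor to rectangular form:
  V1 = 48·(cos(124.1°) + j·sin(124.1°)) = -26.91 + j39.75 V
  V2 = 91.2·(cos(-60.0°) + j·sin(-60.0°)) = 45.6 - j78.98 V
  V3 = 17·(cos(125.5°) + j·sin(125.5°)) = -9.872 + j13.84 V
Step 2 — Sum components: V_total = 8.817 - j25.39 V.
Step 3 — Convert to polar: |V_total| = 26.88 V, ∠V_total = -70.9°.

V_total = 26.88∠-70.9° V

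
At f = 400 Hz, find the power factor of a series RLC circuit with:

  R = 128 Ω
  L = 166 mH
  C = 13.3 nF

Step 1 — Angular frequency: ω = 2π·f = 2π·400 = 2513 rad/s.
Step 2 — Component impedances:
  R: Z = R = 128 Ω
  L: Z = jωL = j·2513·0.166 = 0 + j417.2 Ω
  C: Z = 1/(jωC) = -j/(ω·C) = 0 - j2.992e+04 Ω
Step 3 — Series combination: Z_total = R + L + C = 128 - j2.95e+04 Ω = 2.95e+04∠-89.8° Ω.
Step 4 — Power factor: PF = cos(φ) = Re(Z)/|Z| = 128/2.95e+04 = 0.004339.
Step 5 — Type: Im(Z) = -2.95e+04 ⇒ leading (phase φ = -89.8°).

PF = 0.004339 (leading, φ = -89.8°)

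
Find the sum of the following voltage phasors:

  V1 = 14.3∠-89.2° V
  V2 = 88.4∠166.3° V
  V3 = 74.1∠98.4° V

Step 1 — Convert each phasor to rectangular form:
  V1 = 14.3·(cos(-89.2°) + j·sin(-89.2°)) = 0.1997 - j14.3 V
  V2 = 88.4·(cos(166.3°) + j·sin(166.3°)) = -85.88 + j20.94 V
  V3 = 74.1·(cos(98.4°) + j·sin(98.4°)) = -10.82 + j73.31 V
Step 2 — Sum components: V_total = -96.51 + j79.94 V.
Step 3 — Convert to polar: |V_total| = 125.3 V, ∠V_total = 140.4°.

V_total = 125.3∠140.4° V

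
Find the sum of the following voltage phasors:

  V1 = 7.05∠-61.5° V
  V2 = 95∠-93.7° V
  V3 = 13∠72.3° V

Step 1 — Convert each phasor to rectangular form:
  V1 = 7.05·(cos(-61.5°) + j·sin(-61.5°)) = 3.364 - j6.196 V
  V2 = 95·(cos(-93.7°) + j·sin(-93.7°)) = -6.131 - j94.8 V
  V3 = 13·(cos(72.3°) + j·sin(72.3°)) = 3.952 + j12.38 V
Step 2 — Sum components: V_total = 1.186 - j88.61 V.
Step 3 — Convert to polar: |V_total| = 88.62 V, ∠V_total = -89.2°.

V_total = 88.62∠-89.2° V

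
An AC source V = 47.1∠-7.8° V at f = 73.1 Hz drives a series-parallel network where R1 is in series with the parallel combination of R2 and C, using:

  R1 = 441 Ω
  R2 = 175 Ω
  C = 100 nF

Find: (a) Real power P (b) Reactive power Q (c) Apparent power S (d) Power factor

Step 1 — Angular frequency: ω = 2π·f = 2π·73.1 = 459.3 rad/s.
Step 2 — Component impedances:
  R1: Z = R = 441 Ω
  R2: Z = R = 175 Ω
  C: Z = 1/(jωC) = -j/(ω·C) = 0 - j2.177e+04 Ω
Step 3 — Parallel branch: R2 || C = 1/(1/R2 + 1/C) = 175 - j1.407 Ω.
Step 4 — Series with R1: Z_total = R1 + (R2 || C) = 616 - j1.407 Ω = 616∠-0.1° Ω.
Step 5 — Source phasor: V = 47.1∠-7.8° V = 46.66 - j6.392 V.
Step 6 — Current: I = V / Z = 0.07578 - j0.0102 A = 0.07646∠-7.7° A.
Step 7 — Complex power: S = V·I* = 3.601 - j0.008223 VA.
Step 8 — Real power: P = Re(S) = 3.601 W.
Step 9 — Reactive power: Q = Im(S) = -0.008223 VAR.
Step 10 — Apparent power: |S| = 3.601 VA.
Step 11 — Power factor: PF = P/|S| = 1 (leading).

(a) P = 3.601 W  (b) Q = -0.008223 VAR  (c) S = 3.601 VA  (d) PF = 1 (leading)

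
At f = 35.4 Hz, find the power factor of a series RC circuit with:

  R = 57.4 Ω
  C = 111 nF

Step 1 — Angular frequency: ω = 2π·f = 2π·35.4 = 222.4 rad/s.
Step 2 — Component impedances:
  R: Z = R = 57.4 Ω
  C: Z = 1/(jωC) = -j/(ω·C) = 0 - j4.05e+04 Ω
Step 3 — Series combination: Z_total = R + C = 57.4 - j4.05e+04 Ω = 4.05e+04∠-89.9° Ω.
Step 4 — Power factor: PF = cos(φ) = Re(Z)/|Z| = 57.4/4.05e+04 = 0.001417.
Step 5 — Type: Im(Z) = -4.05e+04 ⇒ leading (phase φ = -89.9°).

PF = 0.001417 (leading, φ = -89.9°)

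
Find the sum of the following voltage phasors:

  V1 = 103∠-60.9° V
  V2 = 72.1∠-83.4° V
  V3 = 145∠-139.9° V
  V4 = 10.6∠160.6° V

Step 1 — Convert each phasor to rectangular form:
  V1 = 103·(cos(-60.9°) + j·sin(-60.9°)) = 50.09 - j90 V
  V2 = 72.1·(cos(-83.4°) + j·sin(-83.4°)) = 8.287 - j71.62 V
  V3 = 145·(cos(-139.9°) + j·sin(-139.9°)) = -110.9 - j93.4 V
  V4 = 10.6·(cos(160.6°) + j·sin(160.6°)) = -9.998 + j3.521 V
Step 2 — Sum components: V_total = -62.53 - j251.5 V.
Step 3 — Convert to polar: |V_total| = 259.2 V, ∠V_total = -104.0°.

V_total = 259.2∠-104.0° V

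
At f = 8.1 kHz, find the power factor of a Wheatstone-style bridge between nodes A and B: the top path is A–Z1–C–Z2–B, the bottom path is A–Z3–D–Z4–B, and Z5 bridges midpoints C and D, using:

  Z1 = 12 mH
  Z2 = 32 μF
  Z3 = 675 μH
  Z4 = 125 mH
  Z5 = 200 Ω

Step 1 — Angular frequency: ω = 2π·f = 2π·8100 = 5.089e+04 rad/s.
Step 2 — Component impedances:
  Z1: Z = jωL = j·5.089e+04·0.012 = 0 + j610.7 Ω
  Z2: Z = 1/(jωC) = -j/(ω·C) = 0 - j0.614 Ω
  Z3: Z = jωL = j·5.089e+04·0.000675 = 0 + j34.35 Ω
  Z4: Z = jωL = j·5.089e+04·0.125 = 0 + j6362 Ω
  Z5: Z = R = 200 Ω
Step 3 — Bridge requires nodal analysis (the Z5 bridge couples midpoints C and D, so the two paths cannot be reduced to a simple series/parallel combination). Setting node B to ground and injecting 1 A at node A, the 3-node admittance system at A, C, D solves to V_A = Z_AB = 160.6 + j86.74 Ω = 182.5∠28.4° Ω.
Step 4 — Power factor: PF = cos(φ) = Re(Z)/|Z| = 160.58/182.51 = 0.8798.
Step 5 — Type: Im(Z) = 86.74 ⇒ lagging (phase φ = 28.4°).

PF = 0.8798 (lagging, φ = 28.4°)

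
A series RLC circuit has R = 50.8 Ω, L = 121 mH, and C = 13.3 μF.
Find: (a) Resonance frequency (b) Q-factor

Step 1 — Resonance condition Im(Z)=0 gives ω₀ = 1/√(LC).
Step 2 — ω₀ = 1/√(0.121·1.33e-05) = 788.3 rad/s.
Step 3 — f₀ = ω₀/(2π) = 125.5 Hz.
Step 4 — Series Q: Q = ω₀L/R = 788.3·0.121/50.8 = 1.878.

(a) f₀ = 125.5 Hz  (b) Q = 1.878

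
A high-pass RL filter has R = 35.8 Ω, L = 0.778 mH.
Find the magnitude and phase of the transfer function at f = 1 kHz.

Step 1 — Angular frequency: ω = 2π·1000 = 6283 rad/s.
Step 2 — Transfer function: H(jω) = jωL/(R + jωL).
Step 3 — Numerator jωL = j·4.888; denominator R + jωL = 35.8 + j4.888.
Step 4 — H = 0.0183 + j0.134.
Step 5 — Magnitude: |H| = 0.1353 (-17.4 dB); phase: φ = 82.2°.

|H| = 0.1353 (-17.4 dB), φ = 82.2°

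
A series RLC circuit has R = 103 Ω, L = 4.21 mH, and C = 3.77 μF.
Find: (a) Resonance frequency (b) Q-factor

Step 1 — Resonance condition Im(Z)=0 gives ω₀ = 1/√(LC).
Step 2 — ω₀ = 1/√(0.00421·3.77e-06) = 7938 rad/s.
Step 3 — f₀ = ω₀/(2π) = 1263 Hz.
Step 4 — Series Q: Q = ω₀L/R = 7938·0.00421/103 = 0.3244.

(a) f₀ = 1263 Hz  (b) Q = 0.3244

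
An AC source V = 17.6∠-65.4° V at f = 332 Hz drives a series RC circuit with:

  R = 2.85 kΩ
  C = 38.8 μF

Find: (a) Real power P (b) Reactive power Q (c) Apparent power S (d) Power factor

Step 1 — Angular frequency: ω = 2π·f = 2π·332 = 2086 rad/s.
Step 2 — Component impedances:
  R: Z = R = 2850 Ω
  C: Z = 1/(jωC) = -j/(ω·C) = 0 - j12.36 Ω
Step 3 — Series combination: Z_total = R + C = 2850 - j12.36 Ω = 2850∠-0.2° Ω.
Step 4 — Source phasor: V = 17.6∠-65.4° V = 7.327 - j16 V.
Step 5 — Current: I = V / Z = 0.002595 - j0.005604 A = 0.006175∠-65.2° A.
Step 6 — Complex power: S = V·I* = 0.1087 - j0.0004712 VA.
Step 7 — Real power: P = Re(S) = 0.1087 W.
Step 8 — Reactive power: Q = Im(S) = -0.0004712 VAR.
Step 9 — Apparent power: |S| = 0.1087 VA.
Step 10 — Power factor: PF = P/|S| = 1 (leading).

(a) P = 0.1087 W  (b) Q = -0.0004712 VAR  (c) S = 0.1087 VA  (d) PF = 1 (leading)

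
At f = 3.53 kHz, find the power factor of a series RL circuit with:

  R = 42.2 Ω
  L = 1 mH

Step 1 — Angular frequency: ω = 2π·f = 2π·3530 = 2.218e+04 rad/s.
Step 2 — Component impedances:
  R: Z = R = 42.2 Ω
  L: Z = jωL = j·2.218e+04·0.001 = 0 + j22.18 Ω
Step 3 — Series combination: Z_total = R + L = 42.2 + j22.18 Ω = 47.67∠27.7° Ω.
Step 4 — Power factor: PF = cos(φ) = Re(Z)/|Z| = 42.2/47.674 = 0.8852.
Step 5 — Type: Im(Z) = 22.18 ⇒ lagging (phase φ = 27.7°).

PF = 0.8852 (lagging, φ = 27.7°)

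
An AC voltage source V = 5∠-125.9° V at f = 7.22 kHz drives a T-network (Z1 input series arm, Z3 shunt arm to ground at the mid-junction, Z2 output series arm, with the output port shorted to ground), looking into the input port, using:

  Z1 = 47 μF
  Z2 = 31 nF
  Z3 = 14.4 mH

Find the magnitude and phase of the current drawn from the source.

Step 1 — Angular frequency: ω = 2π·f = 2π·7220 = 4.536e+04 rad/s.
Step 2 — Component impedances:
  Z1: Z = 1/(jωC) = -j/(ω·C) = 0 - j0.469 Ω
  Z2: Z = 1/(jωC) = -j/(ω·C) = 0 - j711.1 Ω
  Z3: Z = jωL = j·4.536e+04·0.0144 = 0 + j653.3 Ω
Step 3 — With the output port shorted to ground, the output series arm Z2 runs from the junction to ground; the shunt arm Z3 also runs from the junction to ground. They appear in parallel: Z3 || Z2 = 0 + j8032 Ω.
Step 4 — Series with input arm Z1: Z_in = Z1 + (Z3 || Z2) = 0 + j8031 Ω = 8031∠90.0° Ω.
Step 5 — Source phasor: V = 5∠-125.9° V = -2.932 - j4.05 V.
Step 6 — Ohm's law: I = V / Z_total = (-2.932 - j4.05) / (0 + j8031) = -0.0005043 + j0.0003651 A.
Step 7 — Convert to polar: |I| = 0.0006226 A, ∠I = 144.1°.

I = 0.0006226∠144.1° A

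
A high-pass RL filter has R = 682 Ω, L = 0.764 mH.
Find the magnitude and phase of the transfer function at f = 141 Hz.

Step 1 — Angular frequency: ω = 2π·141 = 885.9 rad/s.
Step 2 — Transfer function: H(jω) = jωL/(R + jωL).
Step 3 — Numerator jωL = j·0.6768; denominator R + jωL = 682 + j0.6768.
Step 4 — H = 9.85e-07 + j0.0009924.
Step 5 — Magnitude: |H| = 0.0009924 (-60.1 dB); phase: φ = 89.9°.

|H| = 0.0009924 (-60.1 dB), φ = 89.9°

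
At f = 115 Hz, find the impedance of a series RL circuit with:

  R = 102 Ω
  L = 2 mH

Step 1 — Angular frequency: ω = 2π·f = 2π·115 = 722.6 rad/s.
Step 2 — Component impedances:
  R: Z = R = 102 Ω
  L: Z = jωL = j·722.6·0.002 = 0 + j1.445 Ω
Step 3 — Series combination: Z_total = R + L = 102 + j1.445 Ω = 102∠0.8° Ω.

Z = 102 + j1.445 Ω = 102∠0.8° Ω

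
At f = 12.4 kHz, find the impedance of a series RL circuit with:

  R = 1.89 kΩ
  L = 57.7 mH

Step 1 — Angular frequency: ω = 2π·f = 2π·1.24e+04 = 7.791e+04 rad/s.
Step 2 — Component impedances:
  R: Z = R = 1890 Ω
  L: Z = jωL = j·7.791e+04·0.0577 = 0 + j4495 Ω
Step 3 — Series combination: Z_total = R + L = 1890 + j4495 Ω = 4877∠67.2° Ω.

Z = 1890 + j4495 Ω = 4877∠67.2° Ω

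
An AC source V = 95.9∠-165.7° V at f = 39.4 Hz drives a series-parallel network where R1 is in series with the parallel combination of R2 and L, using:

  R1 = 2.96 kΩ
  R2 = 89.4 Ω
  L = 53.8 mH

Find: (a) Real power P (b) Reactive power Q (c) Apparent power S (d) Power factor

Step 1 — Angular frequency: ω = 2π·f = 2π·39.4 = 247.6 rad/s.
Step 2 — Component impedances:
  R1: Z = R = 2960 Ω
  R2: Z = R = 89.4 Ω
  L: Z = jωL = j·247.6·0.0538 = 0 + j13.32 Ω
Step 3 — Parallel branch: R2 || L = 1/(1/R2 + 1/L) = 1.941 + j13.03 Ω.
Step 4 — Series with R1: Z_total = R1 + (R2 || L) = 2962 + j13.03 Ω = 2962∠0.3° Ω.
Step 5 — Source phasor: V = 95.9∠-165.7° V = -92.93 - j23.69 V.
Step 6 — Current: I = V / Z = -0.03141 - j0.007859 A = 0.03238∠-166.0° A.
Step 7 — Complex power: S = V·I* = 3.105 + j0.01366 VA.
Step 8 — Real power: P = Re(S) = 3.105 W.
Step 9 — Reactive power: Q = Im(S) = 0.01366 VAR.
Step 10 — Apparent power: |S| = 3.105 VA.
Step 11 — Power factor: PF = P/|S| = 1 (lagging).

(a) P = 3.105 W  (b) Q = 0.01366 VAR  (c) S = 3.105 VA  (d) PF = 1 (lagging)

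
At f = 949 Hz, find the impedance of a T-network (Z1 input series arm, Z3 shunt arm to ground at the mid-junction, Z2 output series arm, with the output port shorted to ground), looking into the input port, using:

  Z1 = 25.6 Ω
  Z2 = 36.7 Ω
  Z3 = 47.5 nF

Step 1 — Angular frequency: ω = 2π·f = 2π·949 = 5963 rad/s.
Step 2 — Component impedances:
  Z1: Z = R = 25.6 Ω
  Z2: Z = R = 36.7 Ω
  Z3: Z = 1/(jωC) = -j/(ω·C) = 0 - j3531 Ω
Step 3 — With the output port shorted to ground, the output series arm Z2 runs from the junction to ground; the shunt arm Z3 also runs from the junction to ground. They appear in parallel: Z3 || Z2 = 36.7 - j0.3814 Ω.
Step 4 — Series with input arm Z1: Z_in = Z1 + (Z3 || Z2) = 62.3 - j0.3814 Ω = 62.3∠-0.4° Ω.

Z = 62.3 - j0.3814 Ω = 62.3∠-0.4° Ω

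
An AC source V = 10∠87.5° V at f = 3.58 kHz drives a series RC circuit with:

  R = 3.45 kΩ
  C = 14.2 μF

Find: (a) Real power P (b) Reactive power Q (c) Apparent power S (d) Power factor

Step 1 — Angular frequency: ω = 2π·f = 2π·3580 = 2.249e+04 rad/s.
Step 2 — Component impedances:
  R: Z = R = 3450 Ω
  C: Z = 1/(jωC) = -j/(ω·C) = 0 - j3.131 Ω
Step 3 — Series combination: Z_total = R + C = 3450 - j3.131 Ω = 3450∠-0.1° Ω.
Step 4 — Source phasor: V = 10∠87.5° V = 0.4362 + j9.99 V.
Step 5 — Current: I = V / Z = 0.0001238 + j0.002896 A = 0.002899∠87.6° A.
Step 6 — Complex power: S = V·I* = 0.02899 - j2.63e-05 VA.
Step 7 — Real power: P = Re(S) = 0.02899 W.
Step 8 — Reactive power: Q = Im(S) = -2.63e-05 VAR.
Step 9 — Apparent power: |S| = 0.02899 VA.
Step 10 — Power factor: PF = P/|S| = 1 (leading).

(a) P = 0.02899 W  (b) Q = -2.63e-05 VAR  (c) S = 0.02899 VA  (d) PF = 1 (leading)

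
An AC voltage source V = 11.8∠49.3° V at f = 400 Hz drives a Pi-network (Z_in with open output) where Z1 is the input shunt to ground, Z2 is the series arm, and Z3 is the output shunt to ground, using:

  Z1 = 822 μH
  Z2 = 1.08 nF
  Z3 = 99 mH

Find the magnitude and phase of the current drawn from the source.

Step 1 — Angular frequency: ω = 2π·f = 2π·400 = 2513 rad/s.
Step 2 — Component impedances:
  Z1: Z = jωL = j·2513·0.000822 = 0 + j2.066 Ω
  Z2: Z = 1/(jωC) = -j/(ω·C) = 0 - j3.684e+05 Ω
  Z3: Z = jωL = j·2513·0.099 = 0 + j248.8 Ω
Step 3 — With open output, the series arm Z2 and the output shunt Z3 appear in series to ground: Z2 + Z3 = 0 - j3.682e+05 Ω.
Step 4 — Parallel with input shunt Z1: Z_in = Z1 || (Z2 + Z3) = 0 + j2.066 Ω = 2.066∠90.0° Ω.
Step 5 — Source phasor: V = 11.8∠49.3° V = 7.695 + j8.946 V.
Step 6 — Ohm's law: I = V / Z_total = (7.695 + j8.946) / (0 + j2.066) = 4.33 - j3.725 A.
Step 7 — Convert to polar: |I| = 5.712 A, ∠I = -40.7°.

I = 5.712∠-40.7° A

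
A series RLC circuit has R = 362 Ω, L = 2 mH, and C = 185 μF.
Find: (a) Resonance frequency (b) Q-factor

Step 1 — Resonance condition Im(Z)=0 gives ω₀ = 1/√(LC).
Step 2 — ω₀ = 1/√(0.002·0.000185) = 1644 rad/s.
Step 3 — f₀ = ω₀/(2π) = 261.6 Hz.
Step 4 — Series Q: Q = ω₀L/R = 1644·0.002/362 = 0.009083.

(a) f₀ = 261.6 Hz  (b) Q = 0.009083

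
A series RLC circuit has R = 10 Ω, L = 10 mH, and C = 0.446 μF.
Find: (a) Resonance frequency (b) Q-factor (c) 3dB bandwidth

Step 1 — Resonance condition Im(Z)=0 gives ω₀ = 1/√(LC).
Step 2 — ω₀ = 1/√(0.01·4.46e-07) = 1.497e+04 rad/s.
Step 3 — f₀ = ω₀/(2π) = 2383 Hz.
Step 4 — Series Q: Q = ω₀L/R = 1.497e+04·0.01/10 = 14.97.
Step 5 — 3dB bandwidth: Δω = ω₀/Q = 1000 rad/s; BW = Δω/(2π) = 159.2 Hz.

(a) f₀ = 2383 Hz  (b) Q = 14.97  (c) BW = 159.2 Hz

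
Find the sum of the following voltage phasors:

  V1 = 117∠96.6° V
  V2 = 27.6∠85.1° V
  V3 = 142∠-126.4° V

Step 1 — Convert each phasor to rectangular form:
  V1 = 117·(cos(96.6°) + j·sin(96.6°)) = -13.45 + j116.2 V
  V2 = 27.6·(cos(85.1°) + j·sin(85.1°)) = 2.358 + j27.5 V
  V3 = 142·(cos(-126.4°) + j·sin(-126.4°)) = -84.27 - j114.3 V
Step 2 — Sum components: V_total = -95.36 + j29.43 V.
Step 3 — Convert to polar: |V_total| = 99.79 V, ∠V_total = 162.8°.

V_total = 99.79∠162.8° V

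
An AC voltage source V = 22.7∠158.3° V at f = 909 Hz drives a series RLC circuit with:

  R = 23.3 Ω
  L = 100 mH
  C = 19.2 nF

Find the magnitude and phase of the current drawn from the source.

Step 1 — Angular frequency: ω = 2π·f = 2π·909 = 5711 rad/s.
Step 2 — Component impedances:
  R: Z = R = 23.3 Ω
  L: Z = jωL = j·5711·0.1 = 0 + j571.1 Ω
  C: Z = 1/(jωC) = -j/(ω·C) = 0 - j9119 Ω
Step 3 — Series combination: Z_total = R + L + C = 23.3 - j8548 Ω = 8548∠-89.8° Ω.
Step 4 — Source phasor: V = 22.7∠158.3° V = -21.09 + j8.393 V.
Step 5 — Ohm's law: I = V / Z_total = (-21.09 + j8.393) / (23.3 - j8548) = -0.0009886 - j0.002465 A.
Step 6 — Convert to polar: |I| = 0.002656 A, ∠I = -111.9°.

I = 0.002656∠-111.9° A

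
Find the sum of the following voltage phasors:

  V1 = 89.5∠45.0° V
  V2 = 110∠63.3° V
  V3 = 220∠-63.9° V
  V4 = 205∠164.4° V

Step 1 — Convert each phasor to rectangular form:
  V1 = 89.5·(cos(45.0°) + j·sin(45.0°)) = 63.29 + j63.29 V
  V2 = 110·(cos(63.3°) + j·sin(63.3°)) = 49.43 + j98.27 V
  V3 = 220·(cos(-63.9°) + j·sin(-63.9°)) = 96.79 - j197.6 V
  V4 = 205·(cos(164.4°) + j·sin(164.4°)) = -197.4 + j55.13 V
Step 2 — Sum components: V_total = 12.05 + j19.12 V.
Step 3 — Convert to polar: |V_total| = 22.6 V, ∠V_total = 57.8°.

V_total = 22.6∠57.8° V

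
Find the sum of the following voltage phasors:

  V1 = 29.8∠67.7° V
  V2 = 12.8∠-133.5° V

Step 1 — Convert each phasor to rectangular form:
  V1 = 29.8·(cos(67.7°) + j·sin(67.7°)) = 11.31 + j27.57 V
  V2 = 12.8·(cos(-133.5°) + j·sin(-133.5°)) = -8.811 - j9.285 V
Step 2 — Sum components: V_total = 2.497 + j18.29 V.
Step 3 — Convert to polar: |V_total| = 18.46 V, ∠V_total = 82.2°.

V_total = 18.46∠82.2° V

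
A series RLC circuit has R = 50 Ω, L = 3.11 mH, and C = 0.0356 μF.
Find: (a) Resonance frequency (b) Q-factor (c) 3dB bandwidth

Step 1 — Resonance: ω₀ = 1/√(LC) = 1/√(0.00311·3.56e-08) = 9.504e+04 rad/s.
Step 2 — f₀ = ω₀/(2π) = 1.513e+04 Hz.
Step 3 — Series Q: Q = ω₀L/R = 9.504e+04·0.00311/50 = 5.911.
Step 4 — Bandwidth: Δω = ω₀/Q = 1.608e+04 rad/s; BW = Δω/(2π) = 2559 Hz.

(a) f₀ = 1.513e+04 Hz  (b) Q = 5.911  (c) BW = 2559 Hz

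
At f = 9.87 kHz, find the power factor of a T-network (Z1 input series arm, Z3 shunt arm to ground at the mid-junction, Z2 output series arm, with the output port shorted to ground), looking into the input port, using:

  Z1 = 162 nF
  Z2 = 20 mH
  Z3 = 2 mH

Step 1 — Angular frequency: ω = 2π·f = 2π·9870 = 6.202e+04 rad/s.
Step 2 — Component impedances:
  Z1: Z = 1/(jωC) = -j/(ω·C) = 0 - j99.54 Ω
  Z2: Z = jωL = j·6.202e+04·0.02 = 0 + j1240 Ω
  Z3: Z = jωL = j·6.202e+04·0.002 = 0 + j124 Ω
Step 3 — With the output port shorted to ground, the output series arm Z2 runs from the junction to ground; the shunt arm Z3 also runs from the junction to ground. They appear in parallel: Z3 || Z2 = 0 + j112.8 Ω.
Step 4 — Series with input arm Z1: Z_in = Z1 + (Z3 || Z2) = 0 + j13.22 Ω = 13.22∠90.0° Ω.
Step 5 — Power factor: PF = cos(φ) = Re(Z)/|Z| = 0/13.22 = 0.
Step 6 — Type: Im(Z) = 13.22 ⇒ lagging (phase φ = 90.0°).

PF = 0 (lagging, φ = 90.0°)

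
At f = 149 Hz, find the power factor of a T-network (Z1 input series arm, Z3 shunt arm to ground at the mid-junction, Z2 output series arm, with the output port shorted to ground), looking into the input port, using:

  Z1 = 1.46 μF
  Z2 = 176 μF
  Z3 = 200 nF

Step 1 — Angular frequency: ω = 2π·f = 2π·149 = 936.2 rad/s.
Step 2 — Component impedances:
  Z1: Z = 1/(jωC) = -j/(ω·C) = 0 - j731.6 Ω
  Z2: Z = 1/(jωC) = -j/(ω·C) = 0 - j6.069 Ω
  Z3: Z = 1/(jωC) = -j/(ω·C) = 0 - j5341 Ω
Step 3 — With the output port shorted to ground, the output series arm Z2 runs from the junction to ground; the shunt arm Z3 also runs from the junction to ground. They appear in parallel: Z3 || Z2 = 0 - j6.062 Ω.
Step 4 — Series with input arm Z1: Z_in = Z1 + (Z3 || Z2) = 0 - j737.7 Ω = 737.7∠-90.0° Ω.
Step 5 — Power factor: PF = cos(φ) = Re(Z)/|Z| = 0/737.7 = 0.
Step 6 — Type: Im(Z) = -737.7 ⇒ leading (phase φ = -90.0°).

PF = 0 (leading, φ = -90.0°)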